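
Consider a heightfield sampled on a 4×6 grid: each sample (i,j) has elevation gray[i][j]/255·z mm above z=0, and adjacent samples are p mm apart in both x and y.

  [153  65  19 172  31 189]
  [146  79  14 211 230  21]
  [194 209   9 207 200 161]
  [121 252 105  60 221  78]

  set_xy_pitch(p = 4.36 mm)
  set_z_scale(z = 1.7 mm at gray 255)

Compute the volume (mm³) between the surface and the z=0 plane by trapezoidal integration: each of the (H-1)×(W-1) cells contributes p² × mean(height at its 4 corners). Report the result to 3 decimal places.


255.711

height_mm = gray/255 × 1.7; cell vol = 4.36² × mean(4 corners)
unit = 4.36² × 1.7 / (4×255) = 0.0316827 mm³ per gray-sum
row 0: Σ corner-gray over 5 cells = 2151  → 68.1494
row 1: Σ corner-gray over 5 cells = 2840  → 89.9788
row 2: Σ corner-gray over 5 cells = 3080  → 97.5826
Σ rows: total corner-gray = 8071  → 255.7108 mm³


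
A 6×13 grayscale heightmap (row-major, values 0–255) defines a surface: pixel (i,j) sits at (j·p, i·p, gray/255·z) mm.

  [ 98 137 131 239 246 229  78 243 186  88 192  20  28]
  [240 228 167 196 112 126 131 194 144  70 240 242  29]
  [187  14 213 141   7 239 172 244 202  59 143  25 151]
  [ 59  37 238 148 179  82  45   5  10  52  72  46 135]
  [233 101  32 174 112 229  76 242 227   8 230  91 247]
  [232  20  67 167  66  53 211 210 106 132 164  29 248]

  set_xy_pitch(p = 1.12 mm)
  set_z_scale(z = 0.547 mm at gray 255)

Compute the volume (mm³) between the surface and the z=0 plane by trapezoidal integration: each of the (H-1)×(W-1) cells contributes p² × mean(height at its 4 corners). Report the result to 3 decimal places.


21.645

height_mm = gray/255 × 0.547; cell vol = 1.12² × mean(4 corners)
unit = 1.12² × 0.547 / (4×255) = 0.000672703 mm³ per gray-sum
row 0: Σ corner-gray over 12 cells = 7673  → 5.1616
row 1: Σ corner-gray over 12 cells = 7225  → 4.8603
row 2: Σ corner-gray over 12 cells = 5278  → 3.5505
row 3: Σ corner-gray over 12 cells = 5546  → 3.7308
row 4: Σ corner-gray over 12 cells = 6454  → 4.3416
Σ rows: total corner-gray = 32176  → 21.6449 mm³


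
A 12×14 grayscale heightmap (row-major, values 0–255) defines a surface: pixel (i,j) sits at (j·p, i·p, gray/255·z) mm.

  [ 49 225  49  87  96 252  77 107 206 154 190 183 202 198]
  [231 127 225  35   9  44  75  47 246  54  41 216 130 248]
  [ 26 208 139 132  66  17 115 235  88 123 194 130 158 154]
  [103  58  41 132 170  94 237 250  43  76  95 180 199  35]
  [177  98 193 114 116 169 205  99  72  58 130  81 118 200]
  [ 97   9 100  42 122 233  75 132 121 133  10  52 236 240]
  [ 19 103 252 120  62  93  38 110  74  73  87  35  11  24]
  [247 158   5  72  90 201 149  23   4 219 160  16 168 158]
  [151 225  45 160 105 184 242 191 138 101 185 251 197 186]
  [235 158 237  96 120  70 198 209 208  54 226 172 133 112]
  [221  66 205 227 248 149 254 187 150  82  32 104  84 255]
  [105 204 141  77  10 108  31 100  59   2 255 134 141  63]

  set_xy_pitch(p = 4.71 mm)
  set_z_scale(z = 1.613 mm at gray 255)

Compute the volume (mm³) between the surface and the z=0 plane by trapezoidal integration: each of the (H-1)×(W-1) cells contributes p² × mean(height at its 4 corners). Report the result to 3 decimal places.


height_mm = gray/255 × 1.613; cell vol = 4.71² × mean(4 corners)
unit = 4.71² × 1.613 / (4×255) = 0.0350813 mm³ per gray-sum
row 0: Σ corner-gray over 13 cells = 6880  → 241.3595
row 1: Σ corner-gray over 13 cells = 6367  → 223.3628
row 2: Σ corner-gray over 13 cells = 6678  → 234.2731
row 3: Σ corner-gray over 13 cells = 6571  → 230.5194
row 4: Σ corner-gray over 13 cells = 6150  → 215.7502
row 5: Σ corner-gray over 13 cells = 5026  → 176.3187
row 6: Σ corner-gray over 13 cells = 5094  → 178.7043
row 7: Σ corner-gray over 13 cells = 7320  → 256.7953
row 8: Σ corner-gray over 13 cells = 8494  → 297.9808
row 9: Σ corner-gray over 13 cells = 8161  → 286.2987
row 10: Σ corner-gray over 13 cells = 6744  → 236.5885
Σ rows: total corner-gray = 73485  → 2577.9513 mm³

2577.951


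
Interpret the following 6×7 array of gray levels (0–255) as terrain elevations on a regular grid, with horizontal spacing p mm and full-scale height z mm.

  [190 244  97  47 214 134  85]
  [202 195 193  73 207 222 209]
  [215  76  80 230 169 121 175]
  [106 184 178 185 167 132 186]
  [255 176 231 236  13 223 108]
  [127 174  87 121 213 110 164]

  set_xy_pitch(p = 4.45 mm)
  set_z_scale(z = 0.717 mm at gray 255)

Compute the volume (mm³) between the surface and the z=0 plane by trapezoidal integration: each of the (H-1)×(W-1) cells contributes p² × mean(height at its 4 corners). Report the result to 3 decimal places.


271.774

height_mm = gray/255 × 0.717; cell vol = 4.45² × mean(4 corners)
unit = 4.45² × 0.717 / (4×255) = 0.01392 mm³ per gray-sum
row 0: Σ corner-gray over 6 cells = 3938  → 54.8169
row 1: Σ corner-gray over 6 cells = 3933  → 54.7473
row 2: Σ corner-gray over 6 cells = 3726  → 51.8659
row 3: Σ corner-gray over 6 cells = 4105  → 57.1416
row 4: Σ corner-gray over 6 cells = 3822  → 53.2022
Σ rows: total corner-gray = 19524  → 271.7739 mm³


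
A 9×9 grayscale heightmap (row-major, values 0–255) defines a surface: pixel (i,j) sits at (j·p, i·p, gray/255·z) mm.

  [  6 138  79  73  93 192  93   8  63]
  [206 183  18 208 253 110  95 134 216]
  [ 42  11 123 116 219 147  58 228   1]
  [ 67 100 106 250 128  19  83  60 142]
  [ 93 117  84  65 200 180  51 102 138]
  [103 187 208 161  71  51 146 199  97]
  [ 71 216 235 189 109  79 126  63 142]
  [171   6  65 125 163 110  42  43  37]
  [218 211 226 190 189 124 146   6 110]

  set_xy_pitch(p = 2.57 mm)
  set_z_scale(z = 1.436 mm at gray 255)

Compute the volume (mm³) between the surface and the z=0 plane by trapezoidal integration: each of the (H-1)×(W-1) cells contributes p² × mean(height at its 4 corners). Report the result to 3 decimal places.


height_mm = gray/255 × 1.436; cell vol = 2.57² × mean(4 corners)
unit = 2.57² × 1.436 / (4×255) = 0.00929866 mm³ per gray-sum
row 0: Σ corner-gray over 8 cells = 3845  → 35.7534
row 1: Σ corner-gray over 8 cells = 4271  → 39.7146
row 2: Σ corner-gray over 8 cells = 3548  → 32.9917
row 3: Σ corner-gray over 8 cells = 3530  → 32.8243
row 4: Σ corner-gray over 8 cells = 4075  → 37.8921
row 5: Σ corner-gray over 8 cells = 4493  → 41.7789
row 6: Σ corner-gray over 8 cells = 3563  → 33.1311
row 7: Σ corner-gray over 8 cells = 3828  → 35.5953
Σ rows: total corner-gray = 31153  → 289.6813 mm³

289.681


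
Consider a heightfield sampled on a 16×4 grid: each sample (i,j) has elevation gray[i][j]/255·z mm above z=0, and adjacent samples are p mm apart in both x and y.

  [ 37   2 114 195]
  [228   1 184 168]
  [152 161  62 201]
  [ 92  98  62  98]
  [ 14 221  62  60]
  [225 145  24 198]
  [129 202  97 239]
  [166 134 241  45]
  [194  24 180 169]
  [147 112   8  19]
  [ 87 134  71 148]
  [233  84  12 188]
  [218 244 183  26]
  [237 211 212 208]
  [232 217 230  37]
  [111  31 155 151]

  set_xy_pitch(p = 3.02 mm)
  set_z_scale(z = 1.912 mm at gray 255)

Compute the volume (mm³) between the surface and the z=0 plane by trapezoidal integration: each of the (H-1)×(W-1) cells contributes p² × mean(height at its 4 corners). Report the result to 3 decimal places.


408.225

height_mm = gray/255 × 1.912; cell vol = 3.02² × mean(4 corners)
unit = 3.02² × 1.912 / (4×255) = 0.0170963 mm³ per gray-sum
row 0: Σ corner-gray over 3 cells = 1230  → 21.0284
row 1: Σ corner-gray over 3 cells = 1565  → 26.7557
row 2: Σ corner-gray over 3 cells = 1309  → 22.3790
row 3: Σ corner-gray over 3 cells = 1150  → 19.6607
row 4: Σ corner-gray over 3 cells = 1401  → 23.9519
row 5: Σ corner-gray over 3 cells = 1727  → 29.5253
row 6: Σ corner-gray over 3 cells = 1927  → 32.9445
row 7: Σ corner-gray over 3 cells = 1732  → 29.6108
row 8: Σ corner-gray over 3 cells = 1177  → 20.1223
row 9: Σ corner-gray over 3 cells = 1051  → 17.9682
row 10: Σ corner-gray over 3 cells = 1258  → 21.5071
row 11: Σ corner-gray over 3 cells = 1711  → 29.2517
row 12: Σ corner-gray over 3 cells = 2389  → 40.8430
row 13: Σ corner-gray over 3 cells = 2454  → 41.9543
row 14: Σ corner-gray over 3 cells = 1797  → 30.7220
Σ rows: total corner-gray = 23878  → 408.2250 mm³


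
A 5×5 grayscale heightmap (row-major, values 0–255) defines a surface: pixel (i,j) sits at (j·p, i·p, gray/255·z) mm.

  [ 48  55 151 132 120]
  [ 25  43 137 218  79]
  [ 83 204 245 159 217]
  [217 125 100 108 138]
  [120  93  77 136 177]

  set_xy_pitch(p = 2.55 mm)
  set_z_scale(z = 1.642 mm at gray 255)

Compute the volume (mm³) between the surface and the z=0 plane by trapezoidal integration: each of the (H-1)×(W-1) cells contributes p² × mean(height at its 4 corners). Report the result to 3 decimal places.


90.305

height_mm = gray/255 × 1.642; cell vol = 2.55² × mean(4 corners)
unit = 2.55² × 1.642 / (4×255) = 0.0104677 mm³ per gray-sum
row 0: Σ corner-gray over 4 cells = 1744  → 18.2558
row 1: Σ corner-gray over 4 cells = 2416  → 25.2901
row 2: Σ corner-gray over 4 cells = 2537  → 26.5567
row 3: Σ corner-gray over 4 cells = 1930  → 20.2028
Σ rows: total corner-gray = 8627  → 90.3053 mm³


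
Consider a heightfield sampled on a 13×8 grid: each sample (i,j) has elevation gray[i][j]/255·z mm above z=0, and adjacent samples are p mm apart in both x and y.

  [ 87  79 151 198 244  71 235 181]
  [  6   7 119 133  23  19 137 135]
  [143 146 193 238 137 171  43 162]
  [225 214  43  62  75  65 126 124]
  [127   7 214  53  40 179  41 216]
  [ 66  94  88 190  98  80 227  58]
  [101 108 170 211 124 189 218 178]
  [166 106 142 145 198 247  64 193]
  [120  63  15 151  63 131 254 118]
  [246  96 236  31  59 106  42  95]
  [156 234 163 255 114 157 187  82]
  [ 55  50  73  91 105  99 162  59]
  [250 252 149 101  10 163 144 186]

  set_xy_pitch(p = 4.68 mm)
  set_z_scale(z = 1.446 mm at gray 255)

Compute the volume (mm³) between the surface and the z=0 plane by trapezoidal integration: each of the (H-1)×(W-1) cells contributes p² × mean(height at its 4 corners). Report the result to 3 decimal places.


1317.881

height_mm = gray/255 × 1.446; cell vol = 4.68² × mean(4 corners)
unit = 4.68² × 1.446 / (4×255) = 0.0310499 mm³ per gray-sum
row 0: Σ corner-gray over 7 cells = 3241  → 100.6326
row 1: Σ corner-gray over 7 cells = 3178  → 98.6765
row 2: Σ corner-gray over 7 cells = 3680  → 114.2635
row 3: Σ corner-gray over 7 cells = 2930  → 90.9761
row 4: Σ corner-gray over 7 cells = 3089  → 95.9131
row 5: Σ corner-gray over 7 cells = 3997  → 124.1063
row 6: Σ corner-gray over 7 cells = 4482  → 139.1655
row 7: Σ corner-gray over 7 cells = 3755  → 116.5923
row 8: Σ corner-gray over 7 cells = 3073  → 95.4163
row 9: Σ corner-gray over 7 cells = 3939  → 122.3054
row 10: Σ corner-gray over 7 cells = 3732  → 115.8781
row 11: Σ corner-gray over 7 cells = 3348  → 103.9550
Σ rows: total corner-gray = 42444  → 1317.8808 mm³


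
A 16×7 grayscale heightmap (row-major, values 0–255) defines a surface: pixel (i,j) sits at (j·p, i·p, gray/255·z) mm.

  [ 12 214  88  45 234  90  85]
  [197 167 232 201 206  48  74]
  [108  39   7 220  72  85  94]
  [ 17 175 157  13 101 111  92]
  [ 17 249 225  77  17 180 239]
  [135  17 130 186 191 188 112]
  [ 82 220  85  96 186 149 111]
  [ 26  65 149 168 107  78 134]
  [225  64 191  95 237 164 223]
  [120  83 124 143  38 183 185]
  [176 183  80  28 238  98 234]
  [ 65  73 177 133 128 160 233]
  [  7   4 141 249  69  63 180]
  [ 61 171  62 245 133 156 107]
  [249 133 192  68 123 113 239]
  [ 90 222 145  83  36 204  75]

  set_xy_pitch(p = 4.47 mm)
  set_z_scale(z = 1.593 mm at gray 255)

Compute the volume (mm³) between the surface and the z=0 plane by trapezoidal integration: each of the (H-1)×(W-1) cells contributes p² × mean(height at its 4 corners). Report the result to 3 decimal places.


height_mm = gray/255 × 1.593; cell vol = 4.47² × mean(4 corners)
unit = 4.47² × 1.593 / (4×255) = 0.0312055 mm³ per gray-sum
row 0: Σ corner-gray over 6 cells = 3418  → 106.6603
row 1: Σ corner-gray over 6 cells = 3027  → 94.4589
row 2: Σ corner-gray over 6 cells = 2271  → 70.8676
row 3: Σ corner-gray over 6 cells = 2975  → 92.8363
row 4: Σ corner-gray over 6 cells = 3423  → 106.8163
row 5: Σ corner-gray over 6 cells = 3336  → 104.1014
row 6: Σ corner-gray over 6 cells = 2959  → 92.3370
row 7: Σ corner-gray over 6 cells = 3244  → 101.2305
row 8: Σ corner-gray over 6 cells = 3397  → 106.0050
row 9: Σ corner-gray over 6 cells = 3111  → 97.0802
row 10: Σ corner-gray over 6 cells = 3304  → 103.1029
row 11: Σ corner-gray over 6 cells = 2879  → 89.8405
row 12: Σ corner-gray over 6 cells = 2941  → 91.7753
row 13: Σ corner-gray over 6 cells = 3448  → 107.5964
row 14: Σ corner-gray over 6 cells = 3291  → 102.6972
Σ rows: total corner-gray = 47024  → 1467.4058 mm³

1467.406


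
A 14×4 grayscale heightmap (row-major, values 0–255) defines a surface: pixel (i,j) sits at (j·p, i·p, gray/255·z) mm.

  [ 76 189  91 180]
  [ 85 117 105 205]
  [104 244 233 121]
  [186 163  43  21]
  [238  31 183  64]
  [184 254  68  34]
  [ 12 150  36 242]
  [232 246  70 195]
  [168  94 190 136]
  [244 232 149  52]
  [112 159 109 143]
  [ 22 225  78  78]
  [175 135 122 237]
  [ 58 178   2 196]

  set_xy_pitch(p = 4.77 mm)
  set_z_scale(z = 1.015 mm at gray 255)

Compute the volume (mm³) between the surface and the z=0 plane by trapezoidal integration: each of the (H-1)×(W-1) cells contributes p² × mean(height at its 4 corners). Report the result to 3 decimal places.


height_mm = gray/255 × 1.015; cell vol = 4.77² × mean(4 corners)
unit = 4.77² × 1.015 / (4×255) = 0.0226414 mm³ per gray-sum
row 0: Σ corner-gray over 3 cells = 1550  → 35.0941
row 1: Σ corner-gray over 3 cells = 1913  → 43.3129
row 2: Σ corner-gray over 3 cells = 1798  → 40.7092
row 3: Σ corner-gray over 3 cells = 1349  → 30.5432
row 4: Σ corner-gray over 3 cells = 1592  → 36.0451
row 5: Σ corner-gray over 3 cells = 1488  → 33.6904
row 6: Σ corner-gray over 3 cells = 1685  → 38.1507
row 7: Σ corner-gray over 3 cells = 1931  → 43.7205
row 8: Σ corner-gray over 3 cells = 1930  → 43.6978
row 9: Σ corner-gray over 3 cells = 1849  → 41.8639
row 10: Σ corner-gray over 3 cells = 1497  → 33.8941
row 11: Σ corner-gray over 3 cells = 1632  → 36.9507
row 12: Σ corner-gray over 3 cells = 1540  → 34.8677
Σ rows: total corner-gray = 21754  → 492.5403 mm³

492.540


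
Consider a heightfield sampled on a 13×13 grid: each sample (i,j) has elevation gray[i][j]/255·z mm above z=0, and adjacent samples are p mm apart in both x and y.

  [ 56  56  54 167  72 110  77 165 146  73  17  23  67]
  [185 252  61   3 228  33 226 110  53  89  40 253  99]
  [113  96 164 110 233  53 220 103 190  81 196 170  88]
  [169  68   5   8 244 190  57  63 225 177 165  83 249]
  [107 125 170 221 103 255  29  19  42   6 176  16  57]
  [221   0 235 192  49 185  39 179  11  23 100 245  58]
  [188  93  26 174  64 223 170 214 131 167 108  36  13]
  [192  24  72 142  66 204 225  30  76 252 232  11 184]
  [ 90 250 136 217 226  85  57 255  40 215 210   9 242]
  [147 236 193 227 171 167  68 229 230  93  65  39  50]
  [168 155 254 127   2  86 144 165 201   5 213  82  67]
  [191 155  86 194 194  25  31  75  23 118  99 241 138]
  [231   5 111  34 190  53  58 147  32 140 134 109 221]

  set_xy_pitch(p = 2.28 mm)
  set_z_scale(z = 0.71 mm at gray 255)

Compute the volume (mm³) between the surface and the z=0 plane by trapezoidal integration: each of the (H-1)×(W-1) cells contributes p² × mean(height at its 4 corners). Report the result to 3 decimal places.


height_mm = gray/255 × 0.71; cell vol = 2.28² × mean(4 corners)
unit = 2.28² × 0.71 / (4×255) = 0.00361849 mm³ per gray-sum
row 0: Σ corner-gray over 12 cells = 5023  → 18.1757
row 1: Σ corner-gray over 12 cells = 6413  → 23.2054
row 2: Σ corner-gray over 12 cells = 6421  → 23.2344
row 3: Σ corner-gray over 12 cells = 5476  → 19.8149
row 4: Σ corner-gray over 12 cells = 5283  → 19.1165
row 5: Σ corner-gray over 12 cells = 5808  → 21.0162
row 6: Σ corner-gray over 12 cells = 6057  → 21.9172
row 7: Σ corner-gray over 12 cells = 6776  → 24.5189
row 8: Σ corner-gray over 12 cells = 7365  → 26.6502
row 9: Σ corner-gray over 12 cells = 6736  → 24.3742
row 10: Σ corner-gray over 12 cells = 5914  → 21.3998
row 11: Σ corner-gray over 12 cells = 5289  → 19.1382
Σ rows: total corner-gray = 72561  → 262.5616 mm³

262.562


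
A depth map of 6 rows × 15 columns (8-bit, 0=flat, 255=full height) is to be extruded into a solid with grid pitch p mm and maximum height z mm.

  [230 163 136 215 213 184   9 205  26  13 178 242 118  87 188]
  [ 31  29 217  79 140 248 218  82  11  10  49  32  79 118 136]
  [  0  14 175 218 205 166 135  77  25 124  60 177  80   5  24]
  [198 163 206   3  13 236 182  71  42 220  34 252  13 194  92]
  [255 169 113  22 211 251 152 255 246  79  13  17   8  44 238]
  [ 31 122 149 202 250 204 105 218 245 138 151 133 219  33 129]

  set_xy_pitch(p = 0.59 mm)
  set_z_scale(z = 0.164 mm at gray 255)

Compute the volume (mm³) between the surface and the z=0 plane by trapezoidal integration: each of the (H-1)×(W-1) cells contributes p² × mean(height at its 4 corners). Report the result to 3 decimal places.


1.924

height_mm = gray/255 × 0.164; cell vol = 0.59² × mean(4 corners)
unit = 0.59² × 0.164 / (4×255) = 5.5969e-05 mm³ per gray-sum
row 0: Σ corner-gray over 14 cells = 6787  → 0.3799
row 1: Σ corner-gray over 14 cells = 5737  → 0.3211
row 2: Σ corner-gray over 14 cells = 6494  → 0.3635
row 3: Σ corner-gray over 14 cells = 7201  → 0.4030
row 4: Σ corner-gray over 14 cells = 8151  → 0.4562
Σ rows: total corner-gray = 34370  → 1.9237 mm³


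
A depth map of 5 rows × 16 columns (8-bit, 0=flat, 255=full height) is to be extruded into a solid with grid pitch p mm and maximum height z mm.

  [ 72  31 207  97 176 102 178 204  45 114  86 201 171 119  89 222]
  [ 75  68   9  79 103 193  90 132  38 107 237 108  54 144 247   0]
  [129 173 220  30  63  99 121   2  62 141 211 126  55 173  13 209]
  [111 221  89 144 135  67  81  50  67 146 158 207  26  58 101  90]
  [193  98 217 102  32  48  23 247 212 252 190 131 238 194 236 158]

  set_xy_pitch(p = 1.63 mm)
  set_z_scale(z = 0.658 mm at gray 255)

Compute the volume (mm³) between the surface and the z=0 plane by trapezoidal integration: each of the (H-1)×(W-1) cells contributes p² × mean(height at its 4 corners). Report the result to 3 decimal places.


height_mm = gray/255 × 0.658; cell vol = 1.63² × mean(4 corners)
unit = 1.63² × 0.658 / (4×255) = 0.00171396 mm³ per gray-sum
row 0: Σ corner-gray over 15 cells = 7227  → 12.3868
row 1: Σ corner-gray over 15 cells = 6609  → 11.3276
row 2: Σ corner-gray over 15 cells = 6617  → 11.3413
row 3: Σ corner-gray over 15 cells = 8092  → 13.8694
Σ rows: total corner-gray = 28545  → 48.9250 mm³

48.925


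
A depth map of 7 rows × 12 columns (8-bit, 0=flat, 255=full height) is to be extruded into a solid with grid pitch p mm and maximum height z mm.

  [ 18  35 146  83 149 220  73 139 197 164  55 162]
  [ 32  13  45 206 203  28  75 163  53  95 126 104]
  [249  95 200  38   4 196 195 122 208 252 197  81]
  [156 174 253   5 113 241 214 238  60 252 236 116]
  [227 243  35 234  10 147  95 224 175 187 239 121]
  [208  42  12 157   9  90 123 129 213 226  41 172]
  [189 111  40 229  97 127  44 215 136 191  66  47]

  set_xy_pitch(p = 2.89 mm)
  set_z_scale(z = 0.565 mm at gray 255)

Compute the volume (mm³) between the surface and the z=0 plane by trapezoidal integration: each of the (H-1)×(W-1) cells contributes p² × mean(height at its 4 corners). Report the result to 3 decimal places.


167.041

height_mm = gray/255 × 0.565; cell vol = 2.89² × mean(4 corners)
unit = 2.89² × 0.565 / (4×255) = 0.00462641 mm³ per gray-sum
row 0: Σ corner-gray over 11 cells = 4852  → 22.4473
row 1: Σ corner-gray over 11 cells = 5494  → 25.4175
row 2: Σ corner-gray over 11 cells = 7188  → 33.2546
row 3: Σ corner-gray over 11 cells = 7370  → 34.0966
row 4: Σ corner-gray over 11 cells = 5990  → 27.7122
row 5: Σ corner-gray over 11 cells = 5212  → 24.1128
Σ rows: total corner-gray = 36106  → 167.0411 mm³


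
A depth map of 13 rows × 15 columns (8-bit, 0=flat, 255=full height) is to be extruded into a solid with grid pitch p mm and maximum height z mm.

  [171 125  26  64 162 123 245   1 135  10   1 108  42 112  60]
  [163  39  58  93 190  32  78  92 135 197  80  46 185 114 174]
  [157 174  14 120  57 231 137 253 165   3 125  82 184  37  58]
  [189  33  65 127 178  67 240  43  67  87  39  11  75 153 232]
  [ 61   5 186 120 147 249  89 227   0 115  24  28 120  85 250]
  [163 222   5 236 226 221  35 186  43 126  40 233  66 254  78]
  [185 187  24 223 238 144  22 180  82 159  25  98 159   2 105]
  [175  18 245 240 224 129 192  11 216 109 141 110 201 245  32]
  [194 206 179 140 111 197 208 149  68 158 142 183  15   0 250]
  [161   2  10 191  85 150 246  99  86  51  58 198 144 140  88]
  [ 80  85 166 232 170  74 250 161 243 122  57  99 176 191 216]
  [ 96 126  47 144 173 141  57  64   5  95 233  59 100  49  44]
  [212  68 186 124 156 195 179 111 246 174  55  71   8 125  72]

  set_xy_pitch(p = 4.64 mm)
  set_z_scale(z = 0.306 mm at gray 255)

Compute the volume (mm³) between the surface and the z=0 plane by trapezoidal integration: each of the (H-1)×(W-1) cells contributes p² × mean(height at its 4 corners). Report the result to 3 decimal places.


534.363

height_mm = gray/255 × 0.306; cell vol = 4.64² × mean(4 corners)
unit = 4.64² × 0.306 / (4×255) = 0.00645888 mm³ per gray-sum
row 0: Σ corner-gray over 14 cells = 5554  → 35.8726
row 1: Σ corner-gray over 14 cells = 6394  → 41.2981
row 2: Σ corner-gray over 14 cells = 6170  → 39.8513
row 3: Σ corner-gray over 14 cells = 5892  → 38.0557
row 4: Σ corner-gray over 14 cells = 7128  → 46.0389
row 5: Σ corner-gray over 14 cells = 7403  → 47.8151
row 6: Σ corner-gray over 14 cells = 7745  → 50.0240
row 7: Σ corner-gray over 14 cells = 8325  → 53.7702
row 8: Σ corner-gray over 14 cells = 7125  → 46.0195
row 9: Σ corner-gray over 14 cells = 7517  → 48.5514
row 10: Σ corner-gray over 14 cells = 7074  → 45.6901
row 11: Σ corner-gray over 14 cells = 6406  → 41.3756
Σ rows: total corner-gray = 82733  → 534.3625 mm³


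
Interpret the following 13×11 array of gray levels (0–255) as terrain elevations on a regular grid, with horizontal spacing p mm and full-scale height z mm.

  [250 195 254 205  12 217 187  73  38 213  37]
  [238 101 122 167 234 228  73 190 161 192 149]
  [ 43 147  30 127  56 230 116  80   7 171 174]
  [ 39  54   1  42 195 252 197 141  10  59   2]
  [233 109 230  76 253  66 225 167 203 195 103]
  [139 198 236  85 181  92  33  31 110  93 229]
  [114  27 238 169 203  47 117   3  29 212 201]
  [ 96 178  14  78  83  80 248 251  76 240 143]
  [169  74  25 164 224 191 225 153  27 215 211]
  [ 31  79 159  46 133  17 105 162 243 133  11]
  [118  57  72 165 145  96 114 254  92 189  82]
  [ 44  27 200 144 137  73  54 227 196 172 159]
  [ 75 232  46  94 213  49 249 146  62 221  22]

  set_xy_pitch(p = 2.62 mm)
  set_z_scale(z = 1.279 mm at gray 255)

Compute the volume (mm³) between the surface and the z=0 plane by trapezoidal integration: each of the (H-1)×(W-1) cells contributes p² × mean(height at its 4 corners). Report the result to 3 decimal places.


546.089

height_mm = gray/255 × 1.279; cell vol = 2.62² × mean(4 corners)
unit = 2.62² × 1.279 / (4×255) = 0.00860742 mm³ per gray-sum
row 0: Σ corner-gray over 10 cells = 6398  → 55.0703
row 1: Σ corner-gray over 10 cells = 5468  → 47.0654
row 2: Σ corner-gray over 10 cells = 4088  → 35.1871
row 3: Σ corner-gray over 10 cells = 5327  → 45.8517
row 4: Σ corner-gray over 10 cells = 5870  → 50.5256
row 5: Σ corner-gray over 10 cells = 4891  → 42.0989
row 6: Σ corner-gray over 10 cells = 5140  → 44.2421
row 7: Σ corner-gray over 10 cells = 5711  → 49.1570
row 8: Σ corner-gray over 10 cells = 5172  → 44.5176
row 9: Σ corner-gray over 10 cells = 4764  → 41.0057
row 10: Σ corner-gray over 10 cells = 5231  → 45.0254
row 11: Σ corner-gray over 10 cells = 5384  → 46.3423
Σ rows: total corner-gray = 63444  → 546.0891 mm³


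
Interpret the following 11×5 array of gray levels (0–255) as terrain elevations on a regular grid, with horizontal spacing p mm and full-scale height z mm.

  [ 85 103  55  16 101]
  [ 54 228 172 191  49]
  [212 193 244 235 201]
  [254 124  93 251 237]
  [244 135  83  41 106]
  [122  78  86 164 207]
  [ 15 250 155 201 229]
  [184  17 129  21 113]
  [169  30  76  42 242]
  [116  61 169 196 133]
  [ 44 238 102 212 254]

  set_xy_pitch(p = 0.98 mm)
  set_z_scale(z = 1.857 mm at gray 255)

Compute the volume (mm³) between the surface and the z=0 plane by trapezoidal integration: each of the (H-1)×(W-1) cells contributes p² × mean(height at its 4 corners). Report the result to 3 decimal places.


39.114

height_mm = gray/255 × 1.857; cell vol = 0.98² × mean(4 corners)
unit = 0.98² × 1.857 / (4×255) = 0.00174849 mm³ per gray-sum
row 0: Σ corner-gray over 4 cells = 1819  → 3.1805
row 1: Σ corner-gray over 4 cells = 3042  → 5.3189
row 2: Σ corner-gray over 4 cells = 3184  → 5.5672
row 3: Σ corner-gray over 4 cells = 2295  → 4.0128
row 4: Σ corner-gray over 4 cells = 1853  → 3.2400
row 5: Σ corner-gray over 4 cells = 2441  → 4.2681
row 6: Σ corner-gray over 4 cells = 2087  → 3.6491
row 7: Σ corner-gray over 4 cells = 1338  → 2.3395
row 8: Σ corner-gray over 4 cells = 1808  → 3.1613
row 9: Σ corner-gray over 4 cells = 2503  → 4.3765
Σ rows: total corner-gray = 22370  → 39.1138 mm³


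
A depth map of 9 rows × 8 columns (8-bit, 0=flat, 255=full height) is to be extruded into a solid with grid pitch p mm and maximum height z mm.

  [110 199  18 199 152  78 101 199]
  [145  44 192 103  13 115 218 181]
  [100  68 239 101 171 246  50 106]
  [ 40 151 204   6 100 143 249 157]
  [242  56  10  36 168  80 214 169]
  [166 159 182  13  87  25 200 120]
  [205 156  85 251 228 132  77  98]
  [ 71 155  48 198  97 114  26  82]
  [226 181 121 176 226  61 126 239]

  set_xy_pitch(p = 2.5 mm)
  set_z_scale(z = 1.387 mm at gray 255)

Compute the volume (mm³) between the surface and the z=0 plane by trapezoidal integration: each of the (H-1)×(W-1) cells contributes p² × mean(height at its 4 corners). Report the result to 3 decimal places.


height_mm = gray/255 × 1.387; cell vol = 2.5² × mean(4 corners)
unit = 2.5² × 1.387 / (4×255) = 0.00849877 mm³ per gray-sum
row 0: Σ corner-gray over 7 cells = 3499  → 29.7372
row 1: Σ corner-gray over 7 cells = 3652  → 31.0375
row 2: Σ corner-gray over 7 cells = 3859  → 32.7968
row 3: Σ corner-gray over 7 cells = 3442  → 29.2528
row 4: Σ corner-gray over 7 cells = 3157  → 26.8306
row 5: Σ corner-gray over 7 cells = 3779  → 32.1169
row 6: Σ corner-gray over 7 cells = 3590  → 30.5106
row 7: Σ corner-gray over 7 cells = 3676  → 31.2415
Σ rows: total corner-gray = 28654  → 243.5239 mm³

243.524


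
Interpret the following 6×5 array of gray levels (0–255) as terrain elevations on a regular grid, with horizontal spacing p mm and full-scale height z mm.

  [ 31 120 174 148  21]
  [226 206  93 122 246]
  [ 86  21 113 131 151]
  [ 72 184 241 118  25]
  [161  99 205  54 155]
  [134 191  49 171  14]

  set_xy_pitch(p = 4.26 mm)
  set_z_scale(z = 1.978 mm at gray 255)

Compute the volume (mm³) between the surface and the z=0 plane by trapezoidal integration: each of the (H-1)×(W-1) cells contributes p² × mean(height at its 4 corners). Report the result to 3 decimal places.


height_mm = gray/255 × 1.978; cell vol = 4.26² × mean(4 corners)
unit = 4.26² × 1.978 / (4×255) = 0.0351921 mm³ per gray-sum
row 0: Σ corner-gray over 4 cells = 2250  → 79.1822
row 1: Σ corner-gray over 4 cells = 2081  → 73.2348
row 2: Σ corner-gray over 4 cells = 1950  → 68.6246
row 3: Σ corner-gray over 4 cells = 2215  → 77.9505
row 4: Σ corner-gray over 4 cells = 2002  → 70.4546
Σ rows: total corner-gray = 10498  → 369.4468 mm³

369.447


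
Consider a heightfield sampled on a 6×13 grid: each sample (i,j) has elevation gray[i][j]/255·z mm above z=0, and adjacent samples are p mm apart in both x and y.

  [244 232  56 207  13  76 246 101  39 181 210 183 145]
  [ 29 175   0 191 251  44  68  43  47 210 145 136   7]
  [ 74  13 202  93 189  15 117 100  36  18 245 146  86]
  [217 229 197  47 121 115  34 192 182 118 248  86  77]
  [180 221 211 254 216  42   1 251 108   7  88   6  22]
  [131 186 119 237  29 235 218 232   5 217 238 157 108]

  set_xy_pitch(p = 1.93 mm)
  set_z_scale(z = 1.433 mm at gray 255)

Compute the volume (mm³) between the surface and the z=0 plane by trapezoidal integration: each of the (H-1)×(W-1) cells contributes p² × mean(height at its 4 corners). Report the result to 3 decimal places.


160.542

height_mm = gray/255 × 1.433; cell vol = 1.93² × mean(4 corners)
unit = 1.93² × 1.433 / (4×255) = 0.00523312 mm³ per gray-sum
row 0: Σ corner-gray over 12 cells = 6133  → 32.0947
row 1: Σ corner-gray over 12 cells = 5164  → 27.0238
row 2: Σ corner-gray over 12 cells = 5940  → 31.0847
row 3: Σ corner-gray over 12 cells = 6444  → 33.7222
row 4: Σ corner-gray over 12 cells = 6997  → 36.6161
Σ rows: total corner-gray = 30678  → 160.5416 mm³


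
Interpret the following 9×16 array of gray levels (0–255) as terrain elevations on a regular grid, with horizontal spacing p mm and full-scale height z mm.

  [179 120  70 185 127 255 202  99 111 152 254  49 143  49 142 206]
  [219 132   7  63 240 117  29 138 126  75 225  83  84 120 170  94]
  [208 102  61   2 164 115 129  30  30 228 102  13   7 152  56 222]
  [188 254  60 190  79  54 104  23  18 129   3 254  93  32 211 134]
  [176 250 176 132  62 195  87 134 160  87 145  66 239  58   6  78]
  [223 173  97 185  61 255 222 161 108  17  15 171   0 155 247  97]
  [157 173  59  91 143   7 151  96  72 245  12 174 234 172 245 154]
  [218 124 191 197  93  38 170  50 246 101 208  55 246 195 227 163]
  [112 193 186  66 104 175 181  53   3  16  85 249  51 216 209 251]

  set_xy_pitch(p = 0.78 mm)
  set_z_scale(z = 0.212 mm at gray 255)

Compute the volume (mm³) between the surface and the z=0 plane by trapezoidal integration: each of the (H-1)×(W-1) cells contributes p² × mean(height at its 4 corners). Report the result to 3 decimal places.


7.692

height_mm = gray/255 × 0.212; cell vol = 0.78² × mean(4 corners)
unit = 0.78² × 0.212 / (4×255) = 0.000126452 mm³ per gray-sum
row 0: Σ corner-gray over 15 cells = 7832  → 0.9904
row 1: Σ corner-gray over 15 cells = 6343  → 0.8021
row 2: Σ corner-gray over 15 cells = 6142  → 0.7767
row 3: Σ corner-gray over 15 cells = 7178  → 0.9077
row 4: Σ corner-gray over 15 cells = 7902  → 0.9992
row 5: Σ corner-gray over 15 cells = 8113  → 1.0259
row 6: Σ corner-gray over 15 cells = 8722  → 1.1029
row 7: Σ corner-gray over 15 cells = 8600  → 1.0875
Σ rows: total corner-gray = 60832  → 7.6923 mm³


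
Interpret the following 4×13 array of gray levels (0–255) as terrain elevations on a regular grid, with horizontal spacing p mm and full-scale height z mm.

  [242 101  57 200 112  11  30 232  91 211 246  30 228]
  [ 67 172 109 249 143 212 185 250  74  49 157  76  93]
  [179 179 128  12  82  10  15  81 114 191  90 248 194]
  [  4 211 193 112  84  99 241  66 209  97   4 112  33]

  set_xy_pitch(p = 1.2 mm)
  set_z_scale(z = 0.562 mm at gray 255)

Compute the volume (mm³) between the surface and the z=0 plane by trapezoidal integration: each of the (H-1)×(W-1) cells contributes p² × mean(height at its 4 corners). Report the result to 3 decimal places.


height_mm = gray/255 × 0.562; cell vol = 1.2² × mean(4 corners)
unit = 1.2² × 0.562 / (4×255) = 0.000793412 mm³ per gray-sum
row 0: Σ corner-gray over 12 cells = 6624  → 5.2556
row 1: Σ corner-gray over 12 cells = 6185  → 4.9073
row 2: Σ corner-gray over 12 cells = 5566  → 4.4161
Σ rows: total corner-gray = 18375  → 14.5789 mm³

14.579


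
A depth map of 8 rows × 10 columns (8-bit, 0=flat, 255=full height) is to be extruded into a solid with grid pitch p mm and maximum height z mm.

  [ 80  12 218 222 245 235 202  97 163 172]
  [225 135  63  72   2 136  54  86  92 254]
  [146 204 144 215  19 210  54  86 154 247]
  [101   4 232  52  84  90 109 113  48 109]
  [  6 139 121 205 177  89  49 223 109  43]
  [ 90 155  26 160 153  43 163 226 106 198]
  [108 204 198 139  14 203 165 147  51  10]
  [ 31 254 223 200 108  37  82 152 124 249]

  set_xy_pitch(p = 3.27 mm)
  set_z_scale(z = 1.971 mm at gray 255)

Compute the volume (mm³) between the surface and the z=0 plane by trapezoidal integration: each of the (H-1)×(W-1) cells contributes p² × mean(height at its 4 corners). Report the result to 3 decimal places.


height_mm = gray/255 × 1.971; cell vol = 3.27² × mean(4 corners)
unit = 3.27² × 1.971 / (4×255) = 0.0206625 mm³ per gray-sum
row 0: Σ corner-gray over 9 cells = 4799  → 99.1591
row 1: Σ corner-gray over 9 cells = 4324  → 89.3445
row 2: Σ corner-gray over 9 cells = 4239  → 87.5882
row 3: Σ corner-gray over 9 cells = 3947  → 81.5547
row 4: Σ corner-gray over 9 cells = 4625  → 95.5639
row 5: Σ corner-gray over 9 cells = 4712  → 97.3615
row 6: Σ corner-gray over 9 cells = 5000  → 103.3123
Σ rows: total corner-gray = 31646  → 653.8841 mm³

653.884


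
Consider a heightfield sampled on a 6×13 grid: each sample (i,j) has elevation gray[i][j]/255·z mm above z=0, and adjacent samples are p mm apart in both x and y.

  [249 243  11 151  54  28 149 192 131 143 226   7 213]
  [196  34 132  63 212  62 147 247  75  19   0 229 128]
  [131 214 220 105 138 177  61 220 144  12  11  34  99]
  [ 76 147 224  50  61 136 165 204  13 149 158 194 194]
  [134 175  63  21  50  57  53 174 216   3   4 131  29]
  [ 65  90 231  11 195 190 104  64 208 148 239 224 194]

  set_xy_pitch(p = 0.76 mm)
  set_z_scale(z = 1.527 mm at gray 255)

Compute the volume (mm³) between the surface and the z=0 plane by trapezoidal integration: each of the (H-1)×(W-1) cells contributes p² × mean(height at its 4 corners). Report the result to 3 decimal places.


24.894

height_mm = gray/255 × 1.527; cell vol = 0.76² × mean(4 corners)
unit = 0.76² × 1.527 / (4×255) = 0.000864701 mm³ per gray-sum
row 0: Σ corner-gray over 12 cells = 5896  → 5.0983
row 1: Σ corner-gray over 12 cells = 5666  → 4.8994
row 2: Σ corner-gray over 12 cells = 6174  → 5.3387
row 3: Σ corner-gray over 12 cells = 5329  → 4.6080
row 4: Σ corner-gray over 12 cells = 5724  → 4.9495
Σ rows: total corner-gray = 28789  → 24.8939 mm³


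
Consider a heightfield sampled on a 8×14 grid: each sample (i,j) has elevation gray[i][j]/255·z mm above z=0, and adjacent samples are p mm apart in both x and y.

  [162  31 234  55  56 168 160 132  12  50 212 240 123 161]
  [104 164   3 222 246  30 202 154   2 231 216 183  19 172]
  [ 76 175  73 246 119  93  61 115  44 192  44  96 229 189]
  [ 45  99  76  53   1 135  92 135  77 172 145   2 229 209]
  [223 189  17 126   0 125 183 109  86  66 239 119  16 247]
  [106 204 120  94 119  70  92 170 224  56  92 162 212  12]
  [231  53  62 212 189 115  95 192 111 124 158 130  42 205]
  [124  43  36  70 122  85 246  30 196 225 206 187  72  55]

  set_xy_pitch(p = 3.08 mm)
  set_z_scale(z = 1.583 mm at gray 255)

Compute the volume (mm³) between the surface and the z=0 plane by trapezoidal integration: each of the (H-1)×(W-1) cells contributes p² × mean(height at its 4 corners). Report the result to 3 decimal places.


664.192

height_mm = gray/255 × 1.583; cell vol = 3.08² × mean(4 corners)
unit = 3.08² × 1.583 / (4×255) = 0.0147225 mm³ per gray-sum
row 0: Σ corner-gray over 13 cells = 6889  → 101.4234
row 1: Σ corner-gray over 13 cells = 6859  → 100.9818
row 2: Σ corner-gray over 13 cells = 5925  → 87.2309
row 3: Σ corner-gray over 13 cells = 5706  → 84.0067
row 4: Σ corner-gray over 13 cells = 6368  → 93.7530
row 5: Σ corner-gray over 13 cells = 6750  → 99.3770
row 6: Σ corner-gray over 13 cells = 6617  → 97.4189
Σ rows: total corner-gray = 45114  → 664.1918 mm³


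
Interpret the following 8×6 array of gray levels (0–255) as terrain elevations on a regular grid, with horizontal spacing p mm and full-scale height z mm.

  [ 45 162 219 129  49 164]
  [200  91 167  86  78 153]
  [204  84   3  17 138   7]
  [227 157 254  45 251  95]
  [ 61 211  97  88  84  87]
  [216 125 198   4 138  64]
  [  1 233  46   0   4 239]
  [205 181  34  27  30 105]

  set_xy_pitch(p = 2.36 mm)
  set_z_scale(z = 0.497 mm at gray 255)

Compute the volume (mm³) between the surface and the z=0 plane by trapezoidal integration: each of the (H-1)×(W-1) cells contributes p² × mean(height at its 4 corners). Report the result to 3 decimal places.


42.566

height_mm = gray/255 × 0.497; cell vol = 2.36² × mean(4 corners)
unit = 2.36² × 0.497 / (4×255) = 0.00271381 mm³ per gray-sum
row 0: Σ corner-gray over 5 cells = 2524  → 6.8497
row 1: Σ corner-gray over 5 cells = 1892  → 5.1345
row 2: Σ corner-gray over 5 cells = 2431  → 6.5973
row 3: Σ corner-gray over 5 cells = 2844  → 7.7181
row 4: Σ corner-gray over 5 cells = 2318  → 6.2906
row 5: Σ corner-gray over 5 cells = 2016  → 5.4711
row 6: Σ corner-gray over 5 cells = 1660  → 4.5049
Σ rows: total corner-gray = 15685  → 42.5662 mm³


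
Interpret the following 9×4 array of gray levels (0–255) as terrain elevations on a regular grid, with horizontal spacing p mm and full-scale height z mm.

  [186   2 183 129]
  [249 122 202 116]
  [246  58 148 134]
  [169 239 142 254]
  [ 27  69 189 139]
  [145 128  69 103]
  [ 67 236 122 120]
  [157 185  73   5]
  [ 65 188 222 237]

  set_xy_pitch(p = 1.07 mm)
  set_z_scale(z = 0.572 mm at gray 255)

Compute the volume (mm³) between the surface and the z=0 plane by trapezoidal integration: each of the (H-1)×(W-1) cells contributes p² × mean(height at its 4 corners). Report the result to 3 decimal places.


8.730

height_mm = gray/255 × 0.572; cell vol = 1.07² × mean(4 corners)
unit = 1.07² × 0.572 / (4×255) = 0.000642042 mm³ per gray-sum
row 0: Σ corner-gray over 3 cells = 1698  → 1.0902
row 1: Σ corner-gray over 3 cells = 1805  → 1.1589
row 2: Σ corner-gray over 3 cells = 1977  → 1.2693
row 3: Σ corner-gray over 3 cells = 1867  → 1.1987
row 4: Σ corner-gray over 3 cells = 1324  → 0.8501
row 5: Σ corner-gray over 3 cells = 1545  → 0.9920
row 6: Σ corner-gray over 3 cells = 1581  → 1.0151
row 7: Σ corner-gray over 3 cells = 1800  → 1.1557
Σ rows: total corner-gray = 13597  → 8.7298 mm³


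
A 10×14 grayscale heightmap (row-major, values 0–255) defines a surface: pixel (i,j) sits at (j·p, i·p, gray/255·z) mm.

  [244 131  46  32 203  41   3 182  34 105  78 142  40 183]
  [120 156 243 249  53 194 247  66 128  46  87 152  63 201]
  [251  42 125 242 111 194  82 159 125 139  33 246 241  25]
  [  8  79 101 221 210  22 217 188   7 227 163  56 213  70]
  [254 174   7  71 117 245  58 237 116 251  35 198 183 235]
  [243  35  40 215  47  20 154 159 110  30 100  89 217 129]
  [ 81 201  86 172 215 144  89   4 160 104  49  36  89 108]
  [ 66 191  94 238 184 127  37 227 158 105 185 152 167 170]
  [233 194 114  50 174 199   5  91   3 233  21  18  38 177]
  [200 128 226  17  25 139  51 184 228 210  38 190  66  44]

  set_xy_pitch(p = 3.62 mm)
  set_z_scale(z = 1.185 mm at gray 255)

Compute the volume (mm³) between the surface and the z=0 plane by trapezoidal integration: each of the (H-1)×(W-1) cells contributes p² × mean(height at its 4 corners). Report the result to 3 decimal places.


914.169

height_mm = gray/255 × 1.185; cell vol = 3.62² × mean(4 corners)
unit = 3.62² × 1.185 / (4×255) = 0.0152242 mm³ per gray-sum
row 0: Σ corner-gray over 13 cells = 6190  → 94.2380
row 1: Σ corner-gray over 13 cells = 7443  → 113.3139
row 2: Σ corner-gray over 13 cells = 7240  → 110.2234
row 3: Σ corner-gray over 13 cells = 7359  → 112.0351
row 4: Σ corner-gray over 13 cells = 6677  → 101.6522
row 5: Σ corner-gray over 13 cells = 5691  → 86.6411
row 6: Σ corner-gray over 13 cells = 6853  → 104.3316
row 7: Σ corner-gray over 13 cells = 6656  → 101.3325
row 8: Σ corner-gray over 13 cells = 5938  → 90.4015
Σ rows: total corner-gray = 60047  → 914.1693 mm³
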